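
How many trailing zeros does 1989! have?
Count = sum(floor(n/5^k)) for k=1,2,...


floor(1989/5) = 397
floor(1989/25) = 79
floor(1989/125) = 15
floor(1989/625) = 3
Total = 494

494 trailing zeros


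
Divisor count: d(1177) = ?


1177 = 11^1 × 107^1
d(1177) = (1+1) × (1+1) = 4

4 divisors


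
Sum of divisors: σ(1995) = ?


Divisors of 1995: 1, 3, 5, 7, 15, 19, 21, 35, 57, 95, 105, 133, 285, 399, 665, 1995
Sum = 1 + 3 + 5 + 7 + 15 + 19 + 21 + 35 + 57 + 95 + 105 + 133 + 285 + 399 + 665 + 1995 = 3840

σ(1995) = 3840


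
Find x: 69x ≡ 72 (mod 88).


GCD(69, 88) = 1, unique solution
a^(-1) mod 88 = 37
x = 37 * 72 mod 88 = 24

x ≡ 24 (mod 88)


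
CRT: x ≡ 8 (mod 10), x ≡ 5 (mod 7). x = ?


M = 10*7 = 70
M1 = M/10 = 7, M2 = M/7 = 10
M1^(-1) mod 10 = 3, M2^(-1) mod 7 = 5
x = 8*7*3 + 5*10*5 = 418
418 mod 70 = 68
Check: 68 mod 10 = 8 ✓, 68 mod 7 = 5 ✓

x ≡ 68 (mod 70)


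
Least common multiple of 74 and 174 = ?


GCD(74, 174) = 2
LCM = 74*174/2 = 12876/2 = 6438

LCM = 6438


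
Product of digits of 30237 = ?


3 × 0 × 2 × 3 × 7 = 0


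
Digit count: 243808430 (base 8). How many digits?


243808430 in base 8 = 1642034256
Number of digits = 10

10 digits (base 8)


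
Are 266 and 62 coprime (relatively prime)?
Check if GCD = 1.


Euclidean algorithm:
266 = 4 * 62 + 18
62 = 3 * 18 + 8
18 = 2 * 8 + 2
8 = 4 * 2 + 0
GCD(266, 62) = 2

No, not coprime (GCD = 2)


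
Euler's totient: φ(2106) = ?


2106 = 2 × 3^4 × 13
Prime factors: 2, 3, 13
φ(2106) = 2106 × (1-1/2) × (1-1/3) × (1-1/13)
= 2106 × 1/2 × 2/3 × 12/13 = 648

φ(2106) = 648


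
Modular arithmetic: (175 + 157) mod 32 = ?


175 + 157 = 332
332 mod 32 = 12


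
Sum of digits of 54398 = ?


5 + 4 + 3 + 9 + 8 = 29


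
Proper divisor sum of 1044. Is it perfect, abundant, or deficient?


Proper divisors: 1, 2, 3, 4, 6, 9, 12, 18, 29, 36, 58, 87, 116, 174, 261, 348, 522
Sum = 1 + 2 + 3 + 4 + 6 + 9 + 12 + 18 + 29 + 36 + 58 + 87 + 116 + 174 + 261 + 348 + 522 = 1686
1686 > 1044 → abundant

s(1044) = 1686 (abundant)


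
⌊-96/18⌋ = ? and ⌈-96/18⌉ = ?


-96/18 = -5.3333
floor = -6
ceil = -5

floor = -6, ceil = -5


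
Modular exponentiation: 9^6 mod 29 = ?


9^1 mod 29 = 9
9^2 mod 29 = 23
9^3 mod 29 = 4
9^4 mod 29 = 7
9^5 mod 29 = 5
9^6 mod 29 = 16


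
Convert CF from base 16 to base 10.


CF (base 16) = 207 (decimal)
207 (decimal) = 207 (base 10)


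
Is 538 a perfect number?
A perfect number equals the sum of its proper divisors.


Proper divisors of 538: 1, 2, 269
Sum = 1 + 2 + 269 = 272

No, 538 is not perfect (272 ≠ 538)


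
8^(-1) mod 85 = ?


Use the extended Euclidean algorithm on (85, 8); each row r = 85*s + 8*t:
r=85, s=1, t=0
r=8, s=0, t=1
q=10: r=5, s=1, t=-10   [85*(1) + 8*(-10) = 5]
q=1: r=3, s=-1, t=11   [85*(-1) + 8*(11) = 3]
q=1: r=2, s=2, t=-21   [85*(2) + 8*(-21) = 2]
q=1: r=1, s=-3, t=32   [85*(-3) + 8*(32) = 1]
q=2: r=0, s=8, t=-85   [85*(8) + 8*(-85) = 0]
GCD = 1 with t = 32, so 8*(32) ≡ 1 (mod 85)
Inverse = 32 mod 85 = 32
Check: 8 * 32 = 256 ≡ 1 (mod 85)

8^(-1) ≡ 32 (mod 85)


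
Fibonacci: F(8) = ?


Sequence: 1, 1, 2, 3, 5, 8, 13, 21
F(8) = 21


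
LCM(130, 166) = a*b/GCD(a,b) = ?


GCD(130, 166) = 2
LCM = 130*166/2 = 21580/2 = 10790

LCM = 10790


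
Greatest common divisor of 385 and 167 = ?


385 = 2 * 167 + 51
167 = 3 * 51 + 14
51 = 3 * 14 + 9
14 = 1 * 9 + 5
9 = 1 * 5 + 4
5 = 1 * 4 + 1
4 = 4 * 1 + 0
GCD = 1


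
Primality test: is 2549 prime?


Check divisors up to sqrt(2549) = 50.4876
No divisors found.
2549 is prime.

Yes, 2549 is prime


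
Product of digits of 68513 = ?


6 × 8 × 5 × 1 × 3 = 720


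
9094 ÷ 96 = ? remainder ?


9094 = 96 * 94 + 70
Check: 9024 + 70 = 9094

q = 94, r = 70


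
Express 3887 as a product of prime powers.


3887 / 13 = 299
299 / 13 = 23
23 / 23 = 1
3887 = 13^2 × 23


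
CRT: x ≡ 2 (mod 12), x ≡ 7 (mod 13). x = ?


M = 12*13 = 156
M1 = M/12 = 13, M2 = M/13 = 12
M1^(-1) mod 12 = 1, M2^(-1) mod 13 = 12
x = 2*13*1 + 7*12*12 = 1034
1034 mod 156 = 98
Check: 98 mod 12 = 2 ✓, 98 mod 13 = 7 ✓

x ≡ 98 (mod 156)


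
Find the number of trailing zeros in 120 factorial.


floor(120/5) = 24
floor(120/25) = 4
Total = 28

28 trailing zeros


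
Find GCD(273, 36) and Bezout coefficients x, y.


Tabular extended Euclidean (each row: r = 273*s + 36*t):
r=273, s=1, t=0
r=36, s=0, t=1
q=7: r=21, s=1, t=-7   [273*(1) + 36*(-7) = 21]
q=1: r=15, s=-1, t=8   [273*(-1) + 36*(8) = 15]
q=1: r=6, s=2, t=-15   [273*(2) + 36*(-15) = 6]
q=2: r=3, s=-5, t=38   [273*(-5) + 36*(38) = 3]
q=2: r=0, s=12, t=-91   [273*(12) + 36*(-91) = 0]
GCD = 3; from the row with r=3: x=-5, y=38
Check: 273*(-5) + 36*(38) = -1365 + 1368 = 3

GCD = 3, x = -5, y = 38


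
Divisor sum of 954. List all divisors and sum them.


Divisors of 954: 1, 2, 3, 6, 9, 18, 53, 106, 159, 318, 477, 954
Sum = 1 + 2 + 3 + 6 + 9 + 18 + 53 + 106 + 159 + 318 + 477 + 954 = 2106

σ(954) = 2106


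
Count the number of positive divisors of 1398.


1398 = 2^1 × 3^1 × 233^1
d(1398) = (1+1) × (1+1) × (1+1) = 8

8 divisors


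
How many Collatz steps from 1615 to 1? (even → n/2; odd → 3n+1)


1615 → 4846 → 2423 → 7270 → 3635 → 10906 → 5453 → 16360 → 8180 → 4090 → 2045 → 6136 → 3068 → 1534 → 767 → 2302 → 1151 → 3454 → 1727 → 5182 → 2591 → 7774 → 3887 → 11662 → 5831 → 17494 → 8747 → 26242 → 13121 → 39364 → 19682 → 9841 → 29524 → 14762 → 7381 → 22144 → 11072 → 5536 → 2768 → 1384 → 692 → 346 → 173 → 520 → 260 → 130 → 65 → 196 → 98 → 49 → 148 → 74 → 37 → 112 → 56 → 28 → 14 → 7 → 22 → 11 → 34 → 17 → 52 → 26 → 13 → 40 → 20 → 10 → 5 → 16 → 8 → 4 → 2 → 1
Total steps = 73

73 steps


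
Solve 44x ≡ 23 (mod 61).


GCD(44, 61) = 1, unique solution
a^(-1) mod 61 = 43
x = 43 * 23 mod 61 = 13

x ≡ 13 (mod 61)


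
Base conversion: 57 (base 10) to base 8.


57 (base 10) = 57 (decimal)
57 (decimal) = 71 (base 8)


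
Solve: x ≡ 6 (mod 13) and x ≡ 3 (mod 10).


M = 13*10 = 130
M1 = M/13 = 10, M2 = M/10 = 13
M1^(-1) mod 13 = 4, M2^(-1) mod 10 = 7
x = 6*10*4 + 3*13*7 = 513
513 mod 130 = 123
Check: 123 mod 13 = 6 ✓, 123 mod 10 = 3 ✓

x ≡ 123 (mod 130)


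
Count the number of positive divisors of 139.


139 = 139^1
d(139) = (1+1) = 2

2 divisors


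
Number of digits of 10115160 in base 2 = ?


10115160 in base 2 = 100110100101100001011000
Number of digits = 24

24 digits (base 2)


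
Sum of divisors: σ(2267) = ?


Divisors of 2267: 1, 2267
Sum = 1 + 2267 = 2268

σ(2267) = 2268


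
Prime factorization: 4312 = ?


4312 / 2 = 2156
2156 / 2 = 1078
1078 / 2 = 539
539 / 7 = 77
77 / 7 = 11
11 / 11 = 1
4312 = 2^3 × 7^2 × 11


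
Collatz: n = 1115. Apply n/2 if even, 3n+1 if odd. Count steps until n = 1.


1115 → 3346 → 1673 → 5020 → 2510 → 1255 → 3766 → 1883 → 5650 → 2825 → 8476 → 4238 → 2119 → 6358 → 3179 → 9538 → 4769 → 14308 → 7154 → 3577 → 10732 → 5366 → 2683 → 8050 → 4025 → 12076 → 6038 → 3019 → 9058 → 4529 → 13588 → 6794 → 3397 → 10192 → 5096 → 2548 → 1274 → 637 → 1912 → 956 → 478 → 239 → 718 → 359 → 1078 → 539 → 1618 → 809 → 2428 → 1214 → 607 → 1822 → 911 → 2734 → 1367 → 4102 → 2051 → 6154 → 3077 → 9232 → 4616 → 2308 → 1154 → 577 → 1732 → 866 → 433 → 1300 → 650 → 325 → 976 → 488 → 244 → 122 → 61 → 184 → 92 → 46 → 23 → 70 → 35 → 106 → 53 → 160 → 80 → 40 → 20 → 10 → 5 → 16 → 8 → 4 → 2 → 1
Total steps = 93

93 steps


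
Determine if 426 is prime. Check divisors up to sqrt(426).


426 / 2 = 213 (exact division)
426 is NOT prime.

No, 426 is not prime


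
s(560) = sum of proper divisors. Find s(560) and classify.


Proper divisors: 1, 2, 4, 5, 7, 8, 10, 14, 16, 20, 28, 35, 40, 56, 70, 80, 112, 140, 280
Sum = 1 + 2 + 4 + 5 + 7 + 8 + 10 + 14 + 16 + 20 + 28 + 35 + 40 + 56 + 70 + 80 + 112 + 140 + 280 = 928
928 > 560 → abundant

s(560) = 928 (abundant)


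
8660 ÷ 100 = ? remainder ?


8660 = 100 * 86 + 60
Check: 8600 + 60 = 8660

q = 86, r = 60


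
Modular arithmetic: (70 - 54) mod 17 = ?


70 - 54 = 16
16 mod 17 = 16


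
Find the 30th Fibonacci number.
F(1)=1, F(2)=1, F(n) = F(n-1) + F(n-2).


Sequence: 1, 1, 2, 3, 5, 8, 13, 21, 34, 55, 89, 144, 233, 377, 610, 987, 1597, 2584, 4181, 6765, 10946, 17711, 28657, 46368, 75025, 121393, 196418, 317811, 514229, 832040
F(30) = 832040


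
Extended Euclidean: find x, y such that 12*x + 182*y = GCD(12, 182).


Tabular extended Euclidean (each row: r = 12*s + 182*t):
r=12, s=1, t=0
r=182, s=0, t=1
q=0: r=12, s=1, t=0   [12*(1) + 182*(0) = 12]
q=15: r=2, s=-15, t=1   [12*(-15) + 182*(1) = 2]
q=6: r=0, s=91, t=-6   [12*(91) + 182*(-6) = 0]
GCD = 2; from the row with r=2: x=-15, y=1
Check: 12*(-15) + 182*(1) = -180 + 182 = 2

GCD = 2, x = -15, y = 1


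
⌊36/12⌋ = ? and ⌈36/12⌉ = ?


36/12 = 3.0000
floor = 3
ceil = 3

floor = 3, ceil = 3


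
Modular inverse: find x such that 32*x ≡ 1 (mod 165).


Use the extended Euclidean algorithm on (165, 32); each row r = 165*s + 32*t:
r=165, s=1, t=0
r=32, s=0, t=1
q=5: r=5, s=1, t=-5   [165*(1) + 32*(-5) = 5]
q=6: r=2, s=-6, t=31   [165*(-6) + 32*(31) = 2]
q=2: r=1, s=13, t=-67   [165*(13) + 32*(-67) = 1]
q=2: r=0, s=-32, t=165   [165*(-32) + 32*(165) = 0]
GCD = 1 with t = -67, so 32*(-67) ≡ 1 (mod 165)
Inverse = -67 mod 165 = 98
Check: 32 * 98 = 3136 ≡ 1 (mod 165)

32^(-1) ≡ 98 (mod 165)


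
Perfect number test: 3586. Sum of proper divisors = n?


Proper divisors of 3586: 1, 2, 11, 22, 163, 326, 1793
Sum = 1 + 2 + 11 + 22 + 163 + 326 + 1793 = 2318

No, 3586 is not perfect (2318 ≠ 3586)


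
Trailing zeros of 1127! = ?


floor(1127/5) = 225
floor(1127/25) = 45
floor(1127/125) = 9
floor(1127/625) = 1
Total = 280

280 trailing zeros


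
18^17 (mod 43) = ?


18^1 mod 43 = 18
18^2 mod 43 = 23
18^3 mod 43 = 27
18^4 mod 43 = 13
18^5 mod 43 = 19
18^6 mod 43 = 41
18^7 mod 43 = 7
18^8 mod 43 = 40
18^9 mod 43 = 32
18^10 mod 43 = 17
18^11 mod 43 = 5
18^12 mod 43 = 4
18^13 mod 43 = 29
18^14 mod 43 = 6
18^15 mod 43 = 22
18^16 mod 43 = 9
18^17 mod 43 = 33


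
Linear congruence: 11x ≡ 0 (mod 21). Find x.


GCD(11, 21) = 1, unique solution
a^(-1) mod 21 = 2
x = 2 * 0 mod 21 = 0

x ≡ 0 (mod 21)


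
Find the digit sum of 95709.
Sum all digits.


9 + 5 + 7 + 0 + 9 = 30


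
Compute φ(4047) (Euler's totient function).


4047 = 3 × 19 × 71
Prime factors: 3, 19, 71
φ(4047) = 4047 × (1-1/3) × (1-1/19) × (1-1/71)
= 4047 × 2/3 × 18/19 × 70/71 = 2520

φ(4047) = 2520


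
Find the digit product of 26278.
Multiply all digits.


2 × 6 × 2 × 7 × 8 = 1344


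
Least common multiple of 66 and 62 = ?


GCD(66, 62) = 2
LCM = 66*62/2 = 4092/2 = 2046

LCM = 2046


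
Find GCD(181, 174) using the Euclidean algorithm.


181 = 1 * 174 + 7
174 = 24 * 7 + 6
7 = 1 * 6 + 1
6 = 6 * 1 + 0
GCD = 1


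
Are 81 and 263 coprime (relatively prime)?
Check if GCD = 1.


Euclidean algorithm:
263 = 3 * 81 + 20
81 = 4 * 20 + 1
20 = 20 * 1 + 0
GCD(81, 263) = 1

Yes, coprime (GCD = 1)


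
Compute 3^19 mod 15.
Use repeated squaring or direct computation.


3^1 mod 15 = 3
3^2 mod 15 = 9
3^3 mod 15 = 12
3^4 mod 15 = 6
3^5 mod 15 = 3
3^6 mod 15 = 9
3^7 mod 15 = 12
3^8 mod 15 = 6
3^9 mod 15 = 3
3^10 mod 15 = 9
3^11 mod 15 = 12
3^12 mod 15 = 6
3^13 mod 15 = 3
3^14 mod 15 = 9
3^15 mod 15 = 12
3^16 mod 15 = 6
3^17 mod 15 = 3
3^18 mod 15 = 9
3^19 mod 15 = 12


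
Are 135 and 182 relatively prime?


Euclidean algorithm:
182 = 1 * 135 + 47
135 = 2 * 47 + 41
47 = 1 * 41 + 6
41 = 6 * 6 + 5
6 = 1 * 5 + 1
5 = 5 * 1 + 0
GCD(135, 182) = 1

Yes, coprime (GCD = 1)


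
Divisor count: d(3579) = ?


3579 = 3^1 × 1193^1
d(3579) = (1+1) × (1+1) = 4

4 divisors


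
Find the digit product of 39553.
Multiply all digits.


3 × 9 × 5 × 5 × 3 = 2025


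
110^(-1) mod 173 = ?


Use the extended Euclidean algorithm on (173, 110); each row r = 173*s + 110*t:
r=173, s=1, t=0
r=110, s=0, t=1
q=1: r=63, s=1, t=-1   [173*(1) + 110*(-1) = 63]
q=1: r=47, s=-1, t=2   [173*(-1) + 110*(2) = 47]
q=1: r=16, s=2, t=-3   [173*(2) + 110*(-3) = 16]
q=2: r=15, s=-5, t=8   [173*(-5) + 110*(8) = 15]
q=1: r=1, s=7, t=-11   [173*(7) + 110*(-11) = 1]
q=15: r=0, s=-110, t=173   [173*(-110) + 110*(173) = 0]
GCD = 1 with t = -11, so 110*(-11) ≡ 1 (mod 173)
Inverse = -11 mod 173 = 162
Check: 110 * 162 = 17820 ≡ 1 (mod 173)

110^(-1) ≡ 162 (mod 173)


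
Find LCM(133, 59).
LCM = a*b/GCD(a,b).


GCD(133, 59) = 1
LCM = 133*59/1 = 7847/1 = 7847

LCM = 7847


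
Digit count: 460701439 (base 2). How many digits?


460701439 in base 2 = 11011011101011011111011111111
Number of digits = 29

29 digits (base 2)


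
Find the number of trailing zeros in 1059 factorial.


floor(1059/5) = 211
floor(1059/25) = 42
floor(1059/125) = 8
floor(1059/625) = 1
Total = 262

262 trailing zeros


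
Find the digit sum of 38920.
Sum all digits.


3 + 8 + 9 + 2 + 0 = 22


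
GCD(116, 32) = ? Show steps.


116 = 3 * 32 + 20
32 = 1 * 20 + 12
20 = 1 * 12 + 8
12 = 1 * 8 + 4
8 = 2 * 4 + 0
GCD = 4


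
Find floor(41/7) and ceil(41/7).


41/7 = 5.8571
floor = 5
ceil = 6

floor = 5, ceil = 6


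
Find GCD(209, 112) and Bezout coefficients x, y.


Tabular extended Euclidean (each row: r = 209*s + 112*t):
r=209, s=1, t=0
r=112, s=0, t=1
q=1: r=97, s=1, t=-1   [209*(1) + 112*(-1) = 97]
q=1: r=15, s=-1, t=2   [209*(-1) + 112*(2) = 15]
q=6: r=7, s=7, t=-13   [209*(7) + 112*(-13) = 7]
q=2: r=1, s=-15, t=28   [209*(-15) + 112*(28) = 1]
q=7: r=0, s=112, t=-209   [209*(112) + 112*(-209) = 0]
GCD = 1; from the row with r=1: x=-15, y=28
Check: 209*(-15) + 112*(28) = -3135 + 3136 = 1

GCD = 1, x = -15, y = 28


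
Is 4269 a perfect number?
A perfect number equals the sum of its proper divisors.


Proper divisors of 4269: 1, 3, 1423
Sum = 1 + 3 + 1423 = 1427

No, 4269 is not perfect (1427 ≠ 4269)


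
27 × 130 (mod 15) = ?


27 × 130 = 3510
3510 mod 15 = 0


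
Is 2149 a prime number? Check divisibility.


2149 / 7 = 307 (exact division)
2149 is NOT prime.

No, 2149 is not prime


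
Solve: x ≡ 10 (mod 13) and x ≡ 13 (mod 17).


M = 13*17 = 221
M1 = M/13 = 17, M2 = M/17 = 13
M1^(-1) mod 13 = 10, M2^(-1) mod 17 = 4
x = 10*17*10 + 13*13*4 = 2376
2376 mod 221 = 166
Check: 166 mod 13 = 10 ✓, 166 mod 17 = 13 ✓

x ≡ 166 (mod 221)


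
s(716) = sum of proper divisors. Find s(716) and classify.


Proper divisors: 1, 2, 4, 179, 358
Sum = 1 + 2 + 4 + 179 + 358 = 544
544 < 716 → deficient

s(716) = 544 (deficient)


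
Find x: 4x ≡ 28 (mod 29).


GCD(4, 29) = 1, unique solution
a^(-1) mod 29 = 22
x = 22 * 28 mod 29 = 7

x ≡ 7 (mod 29)


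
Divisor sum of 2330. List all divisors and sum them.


Divisors of 2330: 1, 2, 5, 10, 233, 466, 1165, 2330
Sum = 1 + 2 + 5 + 10 + 233 + 466 + 1165 + 2330 = 4212

σ(2330) = 4212


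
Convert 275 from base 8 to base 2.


275 (base 8) = 189 (decimal)
189 (decimal) = 10111101 (base 2)


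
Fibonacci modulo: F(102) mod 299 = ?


F(k) mod 299 for k=1..102:
1, 1, 2, 3, 5, 8, 13, 21, 34, 55, 89, 144, 233, 78, 12, 90, 102, 192, 294, 187, 182, 70, 252, 23, 275, 298, 274, 273, 248, 222, 171, 94, 265, 60, 26, 86, 112, 198, 11, 209, 220, 130, 51, 181, 232, 114, 47, 161, 208, 70, 278, 49, 28, 77, 105, 182, 287, 170, 158, 29, 187, 216, 104, 21, 125, 146, 271, 118, 90, 208, 298, 207, 206, 114, 21, 135, 156, 291, 148, 140, 288, 129, 118, 247, 66, 14, 80, 94, 174, 268, 143, 112, 255, 68, 24, 92, 116, 208, 25, 233, 258, 192
F(102) mod 299 = 192


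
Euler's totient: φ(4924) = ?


4924 = 2^2 × 1231
Prime factors: 2, 1231
φ(4924) = 4924 × (1-1/2) × (1-1/1231)
= 4924 × 1/2 × 1230/1231 = 2460

φ(4924) = 2460


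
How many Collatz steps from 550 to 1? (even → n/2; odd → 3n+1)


550 → 275 → 826 → 413 → 1240 → 620 → 310 → 155 → 466 → 233 → 700 → 350 → 175 → 526 → 263 → 790 → 395 → 1186 → 593 → 1780 → 890 → 445 → 1336 → 668 → 334 → 167 → 502 → 251 → 754 → 377 → 1132 → 566 → 283 → 850 → 425 → 1276 → 638 → 319 → 958 → 479 → 1438 → 719 → 2158 → 1079 → 3238 → 1619 → 4858 → 2429 → 7288 → 3644 → 1822 → 911 → 2734 → 1367 → 4102 → 2051 → 6154 → 3077 → 9232 → 4616 → 2308 → 1154 → 577 → 1732 → 866 → 433 → 1300 → 650 → 325 → 976 → 488 → 244 → 122 → 61 → 184 → 92 → 46 → 23 → 70 → 35 → 106 → 53 → 160 → 80 → 40 → 20 → 10 → 5 → 16 → 8 → 4 → 2 → 1
Total steps = 92

92 steps


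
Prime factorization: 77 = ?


77 / 7 = 11
11 / 11 = 1
77 = 7 × 11


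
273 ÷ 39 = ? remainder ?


273 = 39 * 7 + 0
Check: 273 + 0 = 273

q = 7, r = 0


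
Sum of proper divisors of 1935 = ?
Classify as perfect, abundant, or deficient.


Proper divisors: 1, 3, 5, 9, 15, 43, 45, 129, 215, 387, 645
Sum = 1 + 3 + 5 + 9 + 15 + 43 + 45 + 129 + 215 + 387 + 645 = 1497
1497 < 1935 → deficient

s(1935) = 1497 (deficient)


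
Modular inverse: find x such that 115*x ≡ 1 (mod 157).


Use the extended Euclidean algorithm on (157, 115); each row r = 157*s + 115*t:
r=157, s=1, t=0
r=115, s=0, t=1
q=1: r=42, s=1, t=-1   [157*(1) + 115*(-1) = 42]
q=2: r=31, s=-2, t=3   [157*(-2) + 115*(3) = 31]
q=1: r=11, s=3, t=-4   [157*(3) + 115*(-4) = 11]
q=2: r=9, s=-8, t=11   [157*(-8) + 115*(11) = 9]
q=1: r=2, s=11, t=-15   [157*(11) + 115*(-15) = 2]
q=4: r=1, s=-52, t=71   [157*(-52) + 115*(71) = 1]
q=2: r=0, s=115, t=-157   [157*(115) + 115*(-157) = 0]
GCD = 1 with t = 71, so 115*(71) ≡ 1 (mod 157)
Inverse = 71 mod 157 = 71
Check: 115 * 71 = 8165 ≡ 1 (mod 157)

115^(-1) ≡ 71 (mod 157)


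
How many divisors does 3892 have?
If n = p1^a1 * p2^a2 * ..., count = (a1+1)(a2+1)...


3892 = 2^2 × 7^1 × 139^1
d(3892) = (2+1) × (1+1) × (1+1) = 12

12 divisors


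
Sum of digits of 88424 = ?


8 + 8 + 4 + 2 + 4 = 26


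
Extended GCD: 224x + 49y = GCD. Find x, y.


Tabular extended Euclidean (each row: r = 224*s + 49*t):
r=224, s=1, t=0
r=49, s=0, t=1
q=4: r=28, s=1, t=-4   [224*(1) + 49*(-4) = 28]
q=1: r=21, s=-1, t=5   [224*(-1) + 49*(5) = 21]
q=1: r=7, s=2, t=-9   [224*(2) + 49*(-9) = 7]
q=3: r=0, s=-7, t=32   [224*(-7) + 49*(32) = 0]
GCD = 7; from the row with r=7: x=2, y=-9
Check: 224*(2) + 49*(-9) = 448 - 441 = 7

GCD = 7, x = 2, y = -9


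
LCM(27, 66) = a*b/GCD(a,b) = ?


GCD(27, 66) = 3
LCM = 27*66/3 = 1782/3 = 594

LCM = 594


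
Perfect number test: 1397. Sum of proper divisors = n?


Proper divisors of 1397: 1, 11, 127
Sum = 1 + 11 + 127 = 139

No, 1397 is not perfect (139 ≠ 1397)


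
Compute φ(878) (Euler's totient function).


878 = 2 × 439
Prime factors: 2, 439
φ(878) = 878 × (1-1/2) × (1-1/439)
= 878 × 1/2 × 438/439 = 438

φ(878) = 438


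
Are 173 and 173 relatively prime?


Euclidean algorithm:
173 = 1 * 173 + 0
GCD(173, 173) = 173

No, not coprime (GCD = 173)


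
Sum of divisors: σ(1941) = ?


Divisors of 1941: 1, 3, 647, 1941
Sum = 1 + 3 + 647 + 1941 = 2592

σ(1941) = 2592


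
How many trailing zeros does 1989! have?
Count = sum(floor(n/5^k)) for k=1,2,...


floor(1989/5) = 397
floor(1989/25) = 79
floor(1989/125) = 15
floor(1989/625) = 3
Total = 494

494 trailing zeros


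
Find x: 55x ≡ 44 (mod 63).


GCD(55, 63) = 1, unique solution
a^(-1) mod 63 = 55
x = 55 * 44 mod 63 = 26

x ≡ 26 (mod 63)


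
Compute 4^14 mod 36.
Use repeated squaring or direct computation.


4^1 mod 36 = 4
4^2 mod 36 = 16
4^3 mod 36 = 28
4^4 mod 36 = 4
4^5 mod 36 = 16
4^6 mod 36 = 28
4^7 mod 36 = 4
4^8 mod 36 = 16
4^9 mod 36 = 28
4^10 mod 36 = 4
4^11 mod 36 = 16
4^12 mod 36 = 28
4^13 mod 36 = 4
4^14 mod 36 = 16


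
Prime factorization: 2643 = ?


2643 / 3 = 881
881 / 881 = 1
2643 = 3 × 881


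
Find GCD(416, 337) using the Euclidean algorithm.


416 = 1 * 337 + 79
337 = 4 * 79 + 21
79 = 3 * 21 + 16
21 = 1 * 16 + 5
16 = 3 * 5 + 1
5 = 5 * 1 + 0
GCD = 1


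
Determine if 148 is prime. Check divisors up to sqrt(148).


148 / 2 = 74 (exact division)
148 is NOT prime.

No, 148 is not prime


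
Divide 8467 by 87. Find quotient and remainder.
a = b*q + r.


8467 = 87 * 97 + 28
Check: 8439 + 28 = 8467

q = 97, r = 28


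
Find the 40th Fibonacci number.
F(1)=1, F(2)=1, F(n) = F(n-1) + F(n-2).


Sequence: 1, 1, 2, 3, 5, 8, 13, 21, 34, 55, 89, 144, 233, 377, 610, 987, 1597, 2584, 4181, 6765, 10946, 17711, 28657, 46368, 75025, 121393, 196418, 317811, 514229, 832040, 1346269, 2178309, 3524578, 5702887, 9227465, 14930352, 24157817, 39088169, 63245986, 102334155
F(40) = 102334155


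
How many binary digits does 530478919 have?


530478919 in base 2 = 11111100111100111011101000111
Number of digits = 29

29 digits (base 2)


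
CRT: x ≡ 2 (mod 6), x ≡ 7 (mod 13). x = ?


M = 6*13 = 78
M1 = M/6 = 13, M2 = M/13 = 6
M1^(-1) mod 6 = 1, M2^(-1) mod 13 = 11
x = 2*13*1 + 7*6*11 = 488
488 mod 78 = 20
Check: 20 mod 6 = 2 ✓, 20 mod 13 = 7 ✓

x ≡ 20 (mod 78)


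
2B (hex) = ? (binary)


2B (base 16) = 43 (decimal)
43 (decimal) = 101011 (base 2)


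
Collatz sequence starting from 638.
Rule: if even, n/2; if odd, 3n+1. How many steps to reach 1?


638 → 319 → 958 → 479 → 1438 → 719 → 2158 → 1079 → 3238 → 1619 → 4858 → 2429 → 7288 → 3644 → 1822 → 911 → 2734 → 1367 → 4102 → 2051 → 6154 → 3077 → 9232 → 4616 → 2308 → 1154 → 577 → 1732 → 866 → 433 → 1300 → 650 → 325 → 976 → 488 → 244 → 122 → 61 → 184 → 92 → 46 → 23 → 70 → 35 → 106 → 53 → 160 → 80 → 40 → 20 → 10 → 5 → 16 → 8 → 4 → 2 → 1
Total steps = 56

56 steps


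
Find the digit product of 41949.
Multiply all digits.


4 × 1 × 9 × 4 × 9 = 1296


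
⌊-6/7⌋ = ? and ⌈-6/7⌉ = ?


-6/7 = -0.8571
floor = -1
ceil = 0

floor = -1, ceil = 0


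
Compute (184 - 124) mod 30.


184 - 124 = 60
60 mod 30 = 0


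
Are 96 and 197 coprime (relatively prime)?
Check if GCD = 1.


Euclidean algorithm:
197 = 2 * 96 + 5
96 = 19 * 5 + 1
5 = 5 * 1 + 0
GCD(96, 197) = 1

Yes, coprime (GCD = 1)


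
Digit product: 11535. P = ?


1 × 1 × 5 × 3 × 5 = 75


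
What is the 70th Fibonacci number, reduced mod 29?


F(k) mod 29 for k=1..70:
1, 1, 2, 3, 5, 8, 13, 21, 5, 26, 2, 28, 1, 0, 1, 1, 2, 3, 5, 8, 13, 21, 5, 26, 2, 28, 1, 0, 1, 1, 2, 3, 5, 8, 13, 21, 5, 26, 2, 28, 1, 0, 1, 1, 2, 3, 5, 8, 13, 21, 5, 26, 2, 28, 1, 0, 1, 1, 2, 3, 5, 8, 13, 21, 5, 26, 2, 28, 1, 0
F(70) mod 29 = 0


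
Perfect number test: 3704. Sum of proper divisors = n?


Proper divisors of 3704: 1, 2, 4, 8, 463, 926, 1852
Sum = 1 + 2 + 4 + 8 + 463 + 926 + 1852 = 3256

No, 3704 is not perfect (3256 ≠ 3704)


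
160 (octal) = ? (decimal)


160 (base 8) = 112 (decimal)
112 (decimal) = 112 (base 10)


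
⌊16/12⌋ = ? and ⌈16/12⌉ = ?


16/12 = 1.3333
floor = 1
ceil = 2

floor = 1, ceil = 2


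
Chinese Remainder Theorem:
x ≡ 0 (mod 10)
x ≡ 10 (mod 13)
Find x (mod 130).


M = 10*13 = 130
M1 = M/10 = 13, M2 = M/13 = 10
M1^(-1) mod 10 = 7, M2^(-1) mod 13 = 4
x = 0*13*7 + 10*10*4 = 400
400 mod 130 = 10
Check: 10 mod 10 = 0 ✓, 10 mod 13 = 10 ✓

x ≡ 10 (mod 130)


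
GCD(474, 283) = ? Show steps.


474 = 1 * 283 + 191
283 = 1 * 191 + 92
191 = 2 * 92 + 7
92 = 13 * 7 + 1
7 = 7 * 1 + 0
GCD = 1


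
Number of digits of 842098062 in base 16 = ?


842098062 in base 16 = 3231658E
Number of digits = 8

8 digits (base 16)


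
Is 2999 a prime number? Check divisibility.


Check divisors up to sqrt(2999) = 54.7631
No divisors found.
2999 is prime.

Yes, 2999 is prime


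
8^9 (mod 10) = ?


8^1 mod 10 = 8
8^2 mod 10 = 4
8^3 mod 10 = 2
8^4 mod 10 = 6
8^5 mod 10 = 8
8^6 mod 10 = 4
8^7 mod 10 = 2
8^8 mod 10 = 6
8^9 mod 10 = 8


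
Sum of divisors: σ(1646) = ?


Divisors of 1646: 1, 2, 823, 1646
Sum = 1 + 2 + 823 + 1646 = 2472

σ(1646) = 2472


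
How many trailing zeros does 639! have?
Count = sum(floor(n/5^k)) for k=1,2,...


floor(639/5) = 127
floor(639/25) = 25
floor(639/125) = 5
floor(639/625) = 1
Total = 158

158 trailing zeros


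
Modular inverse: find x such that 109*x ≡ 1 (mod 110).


Use the extended Euclidean algorithm on (110, 109); each row r = 110*s + 109*t:
r=110, s=1, t=0
r=109, s=0, t=1
q=1: r=1, s=1, t=-1   [110*(1) + 109*(-1) = 1]
q=109: r=0, s=-109, t=110   [110*(-109) + 109*(110) = 0]
GCD = 1 with t = -1, so 109*(-1) ≡ 1 (mod 110)
Inverse = -1 mod 110 = 109
Check: 109 * 109 = 11881 ≡ 1 (mod 110)

109^(-1) ≡ 109 (mod 110)


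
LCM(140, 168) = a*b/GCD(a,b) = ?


GCD(140, 168) = 28
LCM = 140*168/28 = 23520/28 = 840

LCM = 840


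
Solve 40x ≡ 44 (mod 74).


GCD(40, 74) = 2 divides 44
Divide: 20x ≡ 22 (mod 37)
x ≡ 27 (mod 37)


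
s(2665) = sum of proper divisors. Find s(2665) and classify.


Proper divisors: 1, 5, 13, 41, 65, 205, 533
Sum = 1 + 5 + 13 + 41 + 65 + 205 + 533 = 863
863 < 2665 → deficient

s(2665) = 863 (deficient)


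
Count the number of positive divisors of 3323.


3323 = 3323^1
d(3323) = (1+1) = 2

2 divisors


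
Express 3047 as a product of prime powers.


3047 / 11 = 277
277 / 277 = 1
3047 = 11 × 277


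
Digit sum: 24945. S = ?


2 + 4 + 9 + 4 + 5 = 24


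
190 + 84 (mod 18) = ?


190 + 84 = 274
274 mod 18 = 4


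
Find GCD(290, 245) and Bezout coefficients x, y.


Tabular extended Euclidean (each row: r = 290*s + 245*t):
r=290, s=1, t=0
r=245, s=0, t=1
q=1: r=45, s=1, t=-1   [290*(1) + 245*(-1) = 45]
q=5: r=20, s=-5, t=6   [290*(-5) + 245*(6) = 20]
q=2: r=5, s=11, t=-13   [290*(11) + 245*(-13) = 5]
q=4: r=0, s=-49, t=58   [290*(-49) + 245*(58) = 0]
GCD = 5; from the row with r=5: x=11, y=-13
Check: 290*(11) + 245*(-13) = 3190 - 3185 = 5

GCD = 5, x = 11, y = -13


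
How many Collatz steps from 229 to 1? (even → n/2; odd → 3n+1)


229 → 688 → 344 → 172 → 86 → 43 → 130 → 65 → 196 → 98 → 49 → 148 → 74 → 37 → 112 → 56 → 28 → 14 → 7 → 22 → 11 → 34 → 17 → 52 → 26 → 13 → 40 → 20 → 10 → 5 → 16 → 8 → 4 → 2 → 1
Total steps = 34

34 steps


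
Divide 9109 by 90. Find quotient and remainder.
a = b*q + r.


9109 = 90 * 101 + 19
Check: 9090 + 19 = 9109

q = 101, r = 19


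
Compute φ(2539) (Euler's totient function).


2539 = 2539
Prime factors: 2539
φ(2539) = 2539 × (1-1/2539)
= 2539 × 2538/2539 = 2538

φ(2539) = 2538


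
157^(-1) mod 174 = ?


Use the extended Euclidean algorithm on (174, 157); each row r = 174*s + 157*t:
r=174, s=1, t=0
r=157, s=0, t=1
q=1: r=17, s=1, t=-1   [174*(1) + 157*(-1) = 17]
q=9: r=4, s=-9, t=10   [174*(-9) + 157*(10) = 4]
q=4: r=1, s=37, t=-41   [174*(37) + 157*(-41) = 1]
q=4: r=0, s=-157, t=174   [174*(-157) + 157*(174) = 0]
GCD = 1 with t = -41, so 157*(-41) ≡ 1 (mod 174)
Inverse = -41 mod 174 = 133
Check: 157 * 133 = 20881 ≡ 1 (mod 174)

157^(-1) ≡ 133 (mod 174)


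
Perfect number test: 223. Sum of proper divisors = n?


Proper divisors of 223: 1
Sum = 1 = 1

No, 223 is not perfect (1 ≠ 223)


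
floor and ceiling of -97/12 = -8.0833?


-97/12 = -8.0833
floor = -9
ceil = -8

floor = -9, ceil = -8


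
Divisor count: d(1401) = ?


1401 = 3^1 × 467^1
d(1401) = (1+1) × (1+1) = 4

4 divisors


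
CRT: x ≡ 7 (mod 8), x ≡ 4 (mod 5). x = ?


M = 8*5 = 40
M1 = M/8 = 5, M2 = M/5 = 8
M1^(-1) mod 8 = 5, M2^(-1) mod 5 = 2
x = 7*5*5 + 4*8*2 = 239
239 mod 40 = 39
Check: 39 mod 8 = 7 ✓, 39 mod 5 = 4 ✓

x ≡ 39 (mod 40)


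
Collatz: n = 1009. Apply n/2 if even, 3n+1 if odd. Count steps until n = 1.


1009 → 3028 → 1514 → 757 → 2272 → 1136 → 568 → 284 → 142 → 71 → 214 → 107 → 322 → 161 → 484 → 242 → 121 → 364 → 182 → 91 → 274 → 137 → 412 → 206 → 103 → 310 → 155 → 466 → 233 → 700 → 350 → 175 → 526 → 263 → 790 → 395 → 1186 → 593 → 1780 → 890 → 445 → 1336 → 668 → 334 → 167 → 502 → 251 → 754 → 377 → 1132 → 566 → 283 → 850 → 425 → 1276 → 638 → 319 → 958 → 479 → 1438 → 719 → 2158 → 1079 → 3238 → 1619 → 4858 → 2429 → 7288 → 3644 → 1822 → 911 → 2734 → 1367 → 4102 → 2051 → 6154 → 3077 → 9232 → 4616 → 2308 → 1154 → 577 → 1732 → 866 → 433 → 1300 → 650 → 325 → 976 → 488 → 244 → 122 → 61 → 184 → 92 → 46 → 23 → 70 → 35 → 106 → 53 → 160 → 80 → 40 → 20 → 10 → 5 → 16 → 8 → 4 → 2 → 1
Total steps = 111

111 steps


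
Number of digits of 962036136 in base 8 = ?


962036136 in base 8 = 7125700650
Number of digits = 10

10 digits (base 8)


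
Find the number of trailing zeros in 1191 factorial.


floor(1191/5) = 238
floor(1191/25) = 47
floor(1191/125) = 9
floor(1191/625) = 1
Total = 295

295 trailing zeros


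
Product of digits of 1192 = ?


1 × 1 × 9 × 2 = 18


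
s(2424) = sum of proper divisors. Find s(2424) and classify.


Proper divisors: 1, 2, 3, 4, 6, 8, 12, 24, 101, 202, 303, 404, 606, 808, 1212
Sum = 1 + 2 + 3 + 4 + 6 + 8 + 12 + 24 + 101 + 202 + 303 + 404 + 606 + 808 + 1212 = 3696
3696 > 2424 → abundant

s(2424) = 3696 (abundant)


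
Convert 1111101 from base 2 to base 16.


1111101 (base 2) = 125 (decimal)
125 (decimal) = 7D (base 16)


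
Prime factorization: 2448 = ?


2448 / 2 = 1224
1224 / 2 = 612
612 / 2 = 306
306 / 2 = 153
153 / 3 = 51
51 / 3 = 17
17 / 17 = 1
2448 = 2^4 × 3^2 × 17


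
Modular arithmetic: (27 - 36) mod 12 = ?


27 - 36 = -9
-9 mod 12 = 3


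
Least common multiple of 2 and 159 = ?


GCD(2, 159) = 1
LCM = 2*159/1 = 318/1 = 318

LCM = 318


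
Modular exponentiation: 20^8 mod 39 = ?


20^1 mod 39 = 20
20^2 mod 39 = 10
20^3 mod 39 = 5
20^4 mod 39 = 22
20^5 mod 39 = 11
20^6 mod 39 = 25
20^7 mod 39 = 32
20^8 mod 39 = 16


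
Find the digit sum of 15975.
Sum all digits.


1 + 5 + 9 + 7 + 5 = 27


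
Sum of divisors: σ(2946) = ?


Divisors of 2946: 1, 2, 3, 6, 491, 982, 1473, 2946
Sum = 1 + 2 + 3 + 6 + 491 + 982 + 1473 + 2946 = 5904

σ(2946) = 5904


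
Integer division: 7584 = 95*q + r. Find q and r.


7584 = 95 * 79 + 79
Check: 7505 + 79 = 7584

q = 79, r = 79


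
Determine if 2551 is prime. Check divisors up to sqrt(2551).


Check divisors up to sqrt(2551) = 50.5074
No divisors found.
2551 is prime.

Yes, 2551 is prime


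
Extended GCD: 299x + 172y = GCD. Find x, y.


Tabular extended Euclidean (each row: r = 299*s + 172*t):
r=299, s=1, t=0
r=172, s=0, t=1
q=1: r=127, s=1, t=-1   [299*(1) + 172*(-1) = 127]
q=1: r=45, s=-1, t=2   [299*(-1) + 172*(2) = 45]
q=2: r=37, s=3, t=-5   [299*(3) + 172*(-5) = 37]
q=1: r=8, s=-4, t=7   [299*(-4) + 172*(7) = 8]
q=4: r=5, s=19, t=-33   [299*(19) + 172*(-33) = 5]
q=1: r=3, s=-23, t=40   [299*(-23) + 172*(40) = 3]
q=1: r=2, s=42, t=-73   [299*(42) + 172*(-73) = 2]
q=1: r=1, s=-65, t=113   [299*(-65) + 172*(113) = 1]
q=2: r=0, s=172, t=-299   [299*(172) + 172*(-299) = 0]
GCD = 1; from the row with r=1: x=-65, y=113
Check: 299*(-65) + 172*(113) = -19435 + 19436 = 1

GCD = 1, x = -65, y = 113


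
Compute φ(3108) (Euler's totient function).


3108 = 2^2 × 3 × 7 × 37
Prime factors: 2, 3, 7, 37
φ(3108) = 3108 × (1-1/2) × (1-1/3) × (1-1/7) × (1-1/37)
= 3108 × 1/2 × 2/3 × 6/7 × 36/37 = 864

φ(3108) = 864


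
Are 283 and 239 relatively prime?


Euclidean algorithm:
283 = 1 * 239 + 44
239 = 5 * 44 + 19
44 = 2 * 19 + 6
19 = 3 * 6 + 1
6 = 6 * 1 + 0
GCD(283, 239) = 1

Yes, coprime (GCD = 1)


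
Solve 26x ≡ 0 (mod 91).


GCD(26, 91) = 13 divides 0
Divide: 2x ≡ 0 (mod 7)
x ≡ 0 (mod 7)


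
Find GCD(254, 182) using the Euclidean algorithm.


254 = 1 * 182 + 72
182 = 2 * 72 + 38
72 = 1 * 38 + 34
38 = 1 * 34 + 4
34 = 8 * 4 + 2
4 = 2 * 2 + 0
GCD = 2


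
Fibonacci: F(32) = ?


Sequence: 1, 1, 2, 3, 5, 8, 13, 21, 34, 55, 89, 144, 233, 377, 610, 987, 1597, 2584, 4181, 6765, 10946, 17711, 28657, 46368, 75025, 121393, 196418, 317811, 514229, 832040, 1346269, 2178309
F(32) = 2178309


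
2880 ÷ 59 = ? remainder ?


2880 = 59 * 48 + 48
Check: 2832 + 48 = 2880

q = 48, r = 48


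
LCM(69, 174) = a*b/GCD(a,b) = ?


GCD(69, 174) = 3
LCM = 69*174/3 = 12006/3 = 4002

LCM = 4002


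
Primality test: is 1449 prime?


1449 / 3 = 483 (exact division)
1449 is NOT prime.

No, 1449 is not prime


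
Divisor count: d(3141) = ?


3141 = 3^2 × 349^1
d(3141) = (2+1) × (1+1) = 6

6 divisors


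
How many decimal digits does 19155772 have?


19155772 has 8 digits in base 10
floor(log10(19155772)) + 1 = floor(7.2823) + 1 = 8

8 digits (base 10)


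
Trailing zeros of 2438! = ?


floor(2438/5) = 487
floor(2438/25) = 97
floor(2438/125) = 19
floor(2438/625) = 3
Total = 606

606 trailing zeros


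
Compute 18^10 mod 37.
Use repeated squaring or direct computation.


18^1 mod 37 = 18
18^2 mod 37 = 28
18^3 mod 37 = 23
18^4 mod 37 = 7
18^5 mod 37 = 15
18^6 mod 37 = 11
18^7 mod 37 = 13
18^8 mod 37 = 12
18^9 mod 37 = 31
18^10 mod 37 = 3


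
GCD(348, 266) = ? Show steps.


348 = 1 * 266 + 82
266 = 3 * 82 + 20
82 = 4 * 20 + 2
20 = 10 * 2 + 0
GCD = 2


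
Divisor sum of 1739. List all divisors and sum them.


Divisors of 1739: 1, 37, 47, 1739
Sum = 1 + 37 + 47 + 1739 = 1824

σ(1739) = 1824


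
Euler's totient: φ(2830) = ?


2830 = 2 × 5 × 283
Prime factors: 2, 5, 283
φ(2830) = 2830 × (1-1/2) × (1-1/5) × (1-1/283)
= 2830 × 1/2 × 4/5 × 282/283 = 1128

φ(2830) = 1128


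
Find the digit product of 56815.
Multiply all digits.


5 × 6 × 8 × 1 × 5 = 1200


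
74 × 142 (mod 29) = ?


74 × 142 = 10508
10508 mod 29 = 10


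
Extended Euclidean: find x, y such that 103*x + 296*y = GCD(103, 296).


Tabular extended Euclidean (each row: r = 103*s + 296*t):
r=103, s=1, t=0
r=296, s=0, t=1
q=0: r=103, s=1, t=0   [103*(1) + 296*(0) = 103]
q=2: r=90, s=-2, t=1   [103*(-2) + 296*(1) = 90]
q=1: r=13, s=3, t=-1   [103*(3) + 296*(-1) = 13]
q=6: r=12, s=-20, t=7   [103*(-20) + 296*(7) = 12]
q=1: r=1, s=23, t=-8   [103*(23) + 296*(-8) = 1]
q=12: r=0, s=-296, t=103   [103*(-296) + 296*(103) = 0]
GCD = 1; from the row with r=1: x=23, y=-8
Check: 103*(23) + 296*(-8) = 2369 - 2368 = 1

GCD = 1, x = 23, y = -8


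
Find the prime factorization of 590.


590 / 2 = 295
295 / 5 = 59
59 / 59 = 1
590 = 2 × 5 × 59


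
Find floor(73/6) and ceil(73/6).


73/6 = 12.1667
floor = 12
ceil = 13

floor = 12, ceil = 13


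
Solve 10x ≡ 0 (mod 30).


GCD(10, 30) = 10 divides 0
Divide: 1x ≡ 0 (mod 3)
x ≡ 0 (mod 3)


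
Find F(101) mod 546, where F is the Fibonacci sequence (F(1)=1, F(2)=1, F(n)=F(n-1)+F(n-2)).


F(k) mod 546 for k=1..101:
1, 1, 2, 3, 5, 8, 13, 21, 34, 55, 89, 144, 233, 377, 64, 441, 505, 400, 359, 213, 26, 239, 265, 504, 223, 181, 404, 39, 443, 482, 379, 315, 148, 463, 65, 528, 47, 29, 76, 105, 181, 286, 467, 207, 128, 335, 463, 252, 169, 421, 44, 465, 509, 428, 391, 273, 118, 391, 509, 354, 317, 125, 442, 21, 463, 484, 401, 339, 194, 533, 181, 168, 349, 517, 320, 291, 65, 356, 421, 231, 106, 337, 443, 234, 131, 365, 496, 315, 265, 34, 299, 333, 86, 419, 505, 378, 337, 169, 506, 129, 89
F(101) mod 546 = 89


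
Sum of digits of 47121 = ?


4 + 7 + 1 + 2 + 1 = 15


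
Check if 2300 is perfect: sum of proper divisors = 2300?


Proper divisors of 2300: 1, 2, 4, 5, 10, 20, 23, 25, 46, 50, 92, 100, 115, 230, 460, 575, 1150
Sum = 1 + 2 + 4 + 5 + 10 + 20 + 23 + 25 + 46 + 50 + 92 + 100 + 115 + 230 + 460 + 575 + 1150 = 2908

No, 2300 is not perfect (2908 ≠ 2300)


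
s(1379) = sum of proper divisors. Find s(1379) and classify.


Proper divisors: 1, 7, 197
Sum = 1 + 7 + 197 = 205
205 < 1379 → deficient

s(1379) = 205 (deficient)


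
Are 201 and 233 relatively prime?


Euclidean algorithm:
233 = 1 * 201 + 32
201 = 6 * 32 + 9
32 = 3 * 9 + 5
9 = 1 * 5 + 4
5 = 1 * 4 + 1
4 = 4 * 1 + 0
GCD(201, 233) = 1

Yes, coprime (GCD = 1)


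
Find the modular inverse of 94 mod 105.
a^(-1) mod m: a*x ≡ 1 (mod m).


Use the extended Euclidean algorithm on (105, 94); each row r = 105*s + 94*t:
r=105, s=1, t=0
r=94, s=0, t=1
q=1: r=11, s=1, t=-1   [105*(1) + 94*(-1) = 11]
q=8: r=6, s=-8, t=9   [105*(-8) + 94*(9) = 6]
q=1: r=5, s=9, t=-10   [105*(9) + 94*(-10) = 5]
q=1: r=1, s=-17, t=19   [105*(-17) + 94*(19) = 1]
q=5: r=0, s=94, t=-105   [105*(94) + 94*(-105) = 0]
GCD = 1 with t = 19, so 94*(19) ≡ 1 (mod 105)
Inverse = 19 mod 105 = 19
Check: 94 * 19 = 1786 ≡ 1 (mod 105)

94^(-1) ≡ 19 (mod 105)


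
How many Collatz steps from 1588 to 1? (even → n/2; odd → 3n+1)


1588 → 794 → 397 → 1192 → 596 → 298 → 149 → 448 → 224 → 112 → 56 → 28 → 14 → 7 → 22 → 11 → 34 → 17 → 52 → 26 → 13 → 40 → 20 → 10 → 5 → 16 → 8 → 4 → 2 → 1
Total steps = 29

29 steps


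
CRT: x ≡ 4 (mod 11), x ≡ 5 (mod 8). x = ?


M = 11*8 = 88
M1 = M/11 = 8, M2 = M/8 = 11
M1^(-1) mod 11 = 7, M2^(-1) mod 8 = 3
x = 4*8*7 + 5*11*3 = 389
389 mod 88 = 37
Check: 37 mod 11 = 4 ✓, 37 mod 8 = 5 ✓

x ≡ 37 (mod 88)


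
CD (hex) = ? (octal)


CD (base 16) = 205 (decimal)
205 (decimal) = 315 (base 8)


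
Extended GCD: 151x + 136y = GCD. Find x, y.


Tabular extended Euclidean (each row: r = 151*s + 136*t):
r=151, s=1, t=0
r=136, s=0, t=1
q=1: r=15, s=1, t=-1   [151*(1) + 136*(-1) = 15]
q=9: r=1, s=-9, t=10   [151*(-9) + 136*(10) = 1]
q=15: r=0, s=136, t=-151   [151*(136) + 136*(-151) = 0]
GCD = 1; from the row with r=1: x=-9, y=10
Check: 151*(-9) + 136*(10) = -1359 + 1360 = 1

GCD = 1, x = -9, y = 10


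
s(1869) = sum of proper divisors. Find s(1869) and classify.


Proper divisors: 1, 3, 7, 21, 89, 267, 623
Sum = 1 + 3 + 7 + 21 + 89 + 267 + 623 = 1011
1011 < 1869 → deficient

s(1869) = 1011 (deficient)


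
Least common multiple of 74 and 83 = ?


GCD(74, 83) = 1
LCM = 74*83/1 = 6142/1 = 6142

LCM = 6142


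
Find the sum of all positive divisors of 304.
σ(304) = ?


Divisors of 304: 1, 2, 4, 8, 16, 19, 38, 76, 152, 304
Sum = 1 + 2 + 4 + 8 + 16 + 19 + 38 + 76 + 152 + 304 = 620

σ(304) = 620


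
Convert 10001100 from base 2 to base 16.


10001100 (base 2) = 140 (decimal)
140 (decimal) = 8C (base 16)


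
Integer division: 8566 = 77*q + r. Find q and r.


8566 = 77 * 111 + 19
Check: 8547 + 19 = 8566

q = 111, r = 19


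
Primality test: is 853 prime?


Check divisors up to sqrt(853) = 29.2062
No divisors found.
853 is prime.

Yes, 853 is prime


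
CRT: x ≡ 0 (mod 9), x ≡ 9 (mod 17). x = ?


M = 9*17 = 153
M1 = M/9 = 17, M2 = M/17 = 9
M1^(-1) mod 9 = 8, M2^(-1) mod 17 = 2
x = 0*17*8 + 9*9*2 = 162
162 mod 153 = 9
Check: 9 mod 9 = 0 ✓, 9 mod 17 = 9 ✓

x ≡ 9 (mod 153)


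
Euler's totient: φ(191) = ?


191 = 191
Prime factors: 191
φ(191) = 191 × (1-1/191)
= 191 × 190/191 = 190

φ(191) = 190


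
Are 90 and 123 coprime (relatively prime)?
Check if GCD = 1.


Euclidean algorithm:
123 = 1 * 90 + 33
90 = 2 * 33 + 24
33 = 1 * 24 + 9
24 = 2 * 9 + 6
9 = 1 * 6 + 3
6 = 2 * 3 + 0
GCD(90, 123) = 3

No, not coprime (GCD = 3)


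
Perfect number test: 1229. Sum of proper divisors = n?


Proper divisors of 1229: 1
Sum = 1 = 1

No, 1229 is not perfect (1 ≠ 1229)
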